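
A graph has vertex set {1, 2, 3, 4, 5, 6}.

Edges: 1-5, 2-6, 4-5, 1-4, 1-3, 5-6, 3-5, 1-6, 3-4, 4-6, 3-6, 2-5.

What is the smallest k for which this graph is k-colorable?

5

1, 3, 4, 5, 6 are pairwise adjacent (a clique of size 5), so at least 5 colors are needed.
One proper 5-coloring: 1=c, 2=c, 3=d, 4=e, 5=a, 6=b. No two adjacent vertices share a color.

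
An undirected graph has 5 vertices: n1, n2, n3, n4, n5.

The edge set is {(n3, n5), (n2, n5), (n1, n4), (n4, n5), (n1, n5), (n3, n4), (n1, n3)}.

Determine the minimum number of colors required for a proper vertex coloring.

n1, n3, n4, n5 are mutually adjacent (a clique of size 4), so at least 4 colors are needed.
One proper 4-coloring: n1=4, n2=2, n3=3, n4=2, n5=1. No two adjacent vertices share a color.

4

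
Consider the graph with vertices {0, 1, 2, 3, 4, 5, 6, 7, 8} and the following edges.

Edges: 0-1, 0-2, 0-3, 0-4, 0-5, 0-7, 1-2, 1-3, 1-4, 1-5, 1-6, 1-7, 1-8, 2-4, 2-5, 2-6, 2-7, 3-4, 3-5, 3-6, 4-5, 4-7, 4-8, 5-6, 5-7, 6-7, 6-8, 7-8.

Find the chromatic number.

0, 1, 2, 4, 5, 7 are pairwise adjacent (a clique of size 6), so at least 6 colors are needed.
6 colors suffice: color red → {1}; color blue → {5, 8}; color green → {4, 6}; color yellow → {3, 7}; color purple → {2}; color orange → {0}. Every edge joins two different colors.

6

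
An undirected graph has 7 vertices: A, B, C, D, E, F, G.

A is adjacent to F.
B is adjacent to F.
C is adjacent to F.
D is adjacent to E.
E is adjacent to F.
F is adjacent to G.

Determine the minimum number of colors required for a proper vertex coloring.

2

B and F are adjacent, so at least 2 colors are needed.
One proper 2-coloring: A=2, B=2, C=2, D=1, E=2, F=1, G=2. Each edge has distinct colors on its endpoints.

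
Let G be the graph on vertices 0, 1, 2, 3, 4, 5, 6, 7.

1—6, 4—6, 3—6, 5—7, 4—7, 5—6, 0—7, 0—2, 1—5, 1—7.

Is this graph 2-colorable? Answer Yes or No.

No

1, 5, 7 form a triangle, so at least 3 colors are needed.
So 2 colors are not enough.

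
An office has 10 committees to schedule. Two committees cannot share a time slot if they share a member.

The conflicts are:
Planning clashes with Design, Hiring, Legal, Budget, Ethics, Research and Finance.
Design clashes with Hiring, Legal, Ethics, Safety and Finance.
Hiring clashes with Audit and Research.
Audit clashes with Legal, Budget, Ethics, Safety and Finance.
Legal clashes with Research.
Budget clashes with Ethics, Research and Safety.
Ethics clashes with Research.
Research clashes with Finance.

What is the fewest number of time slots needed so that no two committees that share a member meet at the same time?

4

Planning, Budget, Ethics, Research all conflict with each other, so at least 4 time slots are needed.
4 time slots suffice: Planning=1, Design=2, Hiring=3, Audit=1, Legal=3, Budget=3, Ethics=4, Research=2, Safety=4, Finance=3. No two conflicting committees share a time slot.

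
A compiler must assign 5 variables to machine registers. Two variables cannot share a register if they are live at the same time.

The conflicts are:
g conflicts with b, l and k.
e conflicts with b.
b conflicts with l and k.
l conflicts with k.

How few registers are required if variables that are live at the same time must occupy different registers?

g, b, l, k pairwise conflict, so at least 4 registers are needed.
4 registers suffice: g=3, e=2, b=1, l=4, k=2. Every pair that conflicts lands in different registers.

4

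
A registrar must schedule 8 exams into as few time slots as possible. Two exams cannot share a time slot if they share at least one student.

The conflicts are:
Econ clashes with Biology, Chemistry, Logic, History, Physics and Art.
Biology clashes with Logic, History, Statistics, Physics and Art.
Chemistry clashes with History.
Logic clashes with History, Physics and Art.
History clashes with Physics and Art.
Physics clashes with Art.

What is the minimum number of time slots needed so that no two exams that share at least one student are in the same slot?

Econ, Biology, Logic, History, Physics, Art all conflict with each other, so at least 6 time slots are needed.
6 time slots suffice: Econ=1, Biology=2, Chemistry=2, Logic=4, History=3, Statistics=1, Physics=5, Art=6. No two conflicting exams share a time slot.

6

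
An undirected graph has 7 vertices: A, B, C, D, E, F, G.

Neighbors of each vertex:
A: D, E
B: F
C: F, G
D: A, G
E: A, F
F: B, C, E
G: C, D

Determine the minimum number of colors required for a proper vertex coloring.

2

E and F are adjacent, so at least 2 colors are needed.
2 colors suffice: color red → {A, F, G}; color blue → {B, C, D, E}. Each edge has distinct colors on its endpoints.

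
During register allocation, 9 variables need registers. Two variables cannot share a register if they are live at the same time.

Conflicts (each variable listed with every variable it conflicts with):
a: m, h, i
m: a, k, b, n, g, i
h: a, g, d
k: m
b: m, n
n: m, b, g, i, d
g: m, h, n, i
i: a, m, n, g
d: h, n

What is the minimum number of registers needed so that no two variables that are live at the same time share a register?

4

m, n, g, i are mutually in conflict, so at least 4 registers are needed.
Using 4 registers: a=2, m=1, h=1, k=2, b=3, n=2, g=3, i=4, d=3. Every pair that conflicts lands in different registers.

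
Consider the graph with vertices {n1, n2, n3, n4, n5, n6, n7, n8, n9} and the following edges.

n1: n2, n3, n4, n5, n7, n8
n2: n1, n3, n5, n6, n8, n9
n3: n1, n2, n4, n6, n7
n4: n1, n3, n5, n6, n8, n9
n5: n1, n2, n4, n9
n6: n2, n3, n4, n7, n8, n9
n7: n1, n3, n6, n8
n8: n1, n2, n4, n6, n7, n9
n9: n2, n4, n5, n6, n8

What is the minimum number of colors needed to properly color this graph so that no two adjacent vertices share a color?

n4, n6, n8, n9 are mutually adjacent (a clique of size 4), so at least 4 colors are needed.
4 colors suffice: color R → {n3, n5, n8}; color B → {n2, n4, n7}; color G → {n1, n6}; color Y → {n9}. Every edge joins two different colors.

4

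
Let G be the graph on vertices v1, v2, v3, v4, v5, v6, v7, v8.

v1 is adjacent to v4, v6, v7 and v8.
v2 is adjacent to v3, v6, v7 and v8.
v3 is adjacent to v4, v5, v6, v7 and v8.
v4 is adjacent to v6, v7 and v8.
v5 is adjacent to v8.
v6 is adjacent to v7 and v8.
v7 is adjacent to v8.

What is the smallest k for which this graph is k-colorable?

v3, v4, v6, v7, v8 are mutually adjacent (a clique of size 5), so at least 5 colors are needed.
5 colors suffice: v1=3, v2=5, v3=3, v4=5, v5=2, v6=4, v7=2, v8=1. Each edge has distinct colors on its endpoints.

5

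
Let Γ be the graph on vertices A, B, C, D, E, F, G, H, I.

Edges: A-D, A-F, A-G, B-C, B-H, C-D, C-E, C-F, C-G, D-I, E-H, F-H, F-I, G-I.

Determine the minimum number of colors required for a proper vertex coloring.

2

C and F are adjacent, so at least 2 colors are needed.
2 colors suffice: A=red, B=blue, C=red, D=blue, E=blue, F=blue, G=blue, H=red, I=red. Every edge joins two different colors.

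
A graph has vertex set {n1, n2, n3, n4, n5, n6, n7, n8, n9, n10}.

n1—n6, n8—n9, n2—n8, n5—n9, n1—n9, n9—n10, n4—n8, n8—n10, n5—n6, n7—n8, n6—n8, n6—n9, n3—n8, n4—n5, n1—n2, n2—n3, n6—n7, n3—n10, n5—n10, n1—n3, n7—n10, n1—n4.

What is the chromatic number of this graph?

3

n1, n6, n9 are mutually adjacent, so at least 3 colors are needed.
3 colors suffice: color 1 → {n1, n5, n8}; color 2 → {n2, n4, n6, n10}; color 3 → {n3, n7, n9}. No two adjacent vertices share a color.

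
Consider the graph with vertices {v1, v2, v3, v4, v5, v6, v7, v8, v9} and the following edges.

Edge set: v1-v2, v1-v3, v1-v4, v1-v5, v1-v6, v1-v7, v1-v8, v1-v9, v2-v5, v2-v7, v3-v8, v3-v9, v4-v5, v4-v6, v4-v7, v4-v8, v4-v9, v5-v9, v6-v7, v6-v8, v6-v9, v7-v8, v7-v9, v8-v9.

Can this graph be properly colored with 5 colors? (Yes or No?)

v1, v4, v6, v7, v8, v9 form a clique, so at least 6 colors are needed.
So 5 colors are not enough.

No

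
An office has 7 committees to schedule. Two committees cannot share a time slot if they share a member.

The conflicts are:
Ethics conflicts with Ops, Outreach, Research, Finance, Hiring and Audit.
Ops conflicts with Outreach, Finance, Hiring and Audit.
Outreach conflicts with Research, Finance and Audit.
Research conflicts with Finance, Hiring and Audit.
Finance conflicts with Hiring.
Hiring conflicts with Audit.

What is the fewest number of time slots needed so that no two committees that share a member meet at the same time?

4

Ethics, Outreach, Research, Finance are mutually in conflict, so at least 4 time slots are needed.
Using 4 time slots: Ethics=1, Ops=4, Outreach=2, Research=4, Finance=3, Hiring=2, Audit=3. Every pair that conflicts lands in different time slots.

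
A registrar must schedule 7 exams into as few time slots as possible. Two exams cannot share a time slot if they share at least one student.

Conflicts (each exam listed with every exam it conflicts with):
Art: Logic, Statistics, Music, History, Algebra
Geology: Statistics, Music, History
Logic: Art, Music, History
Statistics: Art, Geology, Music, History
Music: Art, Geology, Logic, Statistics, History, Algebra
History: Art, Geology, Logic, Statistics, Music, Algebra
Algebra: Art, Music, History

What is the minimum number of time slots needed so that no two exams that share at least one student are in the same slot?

4

Art, Logic, Music, History are mutually in conflict, so at least 4 time slots are needed.
4 time slots suffice: time slot 1 → {History}; time slot 2 → {Music}; time slot 3 → {Art, Geology}; time slot 4 → {Logic, Statistics, Algebra}. No two conflicting exams share a time slot.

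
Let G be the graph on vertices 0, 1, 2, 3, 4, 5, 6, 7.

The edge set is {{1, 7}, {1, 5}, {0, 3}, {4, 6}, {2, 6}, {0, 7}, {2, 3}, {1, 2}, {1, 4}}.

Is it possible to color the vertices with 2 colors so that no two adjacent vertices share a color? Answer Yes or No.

The cycle 3-2-1-7-0-3 has odd length 5, so it cannot be 2-colored; at least 3 colors are needed.
So 2 colors are not enough.

No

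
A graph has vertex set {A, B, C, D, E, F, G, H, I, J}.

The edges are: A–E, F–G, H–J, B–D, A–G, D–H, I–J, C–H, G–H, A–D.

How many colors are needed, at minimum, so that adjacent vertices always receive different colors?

H and J are adjacent, so at least 2 colors are needed.
2 colors suffice: A=1, B=1, C=2, D=2, E=2, F=1, G=2, H=1, I=1, J=2. No two adjacent vertices share a color.

2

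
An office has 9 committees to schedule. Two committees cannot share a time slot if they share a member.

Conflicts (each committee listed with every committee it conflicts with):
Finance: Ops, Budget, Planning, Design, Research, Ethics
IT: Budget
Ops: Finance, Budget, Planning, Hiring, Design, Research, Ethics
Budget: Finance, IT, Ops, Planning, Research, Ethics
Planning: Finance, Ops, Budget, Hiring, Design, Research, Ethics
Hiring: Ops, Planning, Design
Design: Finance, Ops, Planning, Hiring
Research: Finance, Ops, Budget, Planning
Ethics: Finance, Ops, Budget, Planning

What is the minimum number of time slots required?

5

Finance, Ops, Budget, Planning, Ethics all conflict with each other, so at least 5 time slots are needed.
5 time slots suffice: time slot 1 → {IT, Ops}; time slot 2 → {Planning}; time slot 3 → {Budget, Design}; time slot 4 → {Finance, Hiring}; time slot 5 → {Research, Ethics}. Every pair that conflicts lands in different time slots.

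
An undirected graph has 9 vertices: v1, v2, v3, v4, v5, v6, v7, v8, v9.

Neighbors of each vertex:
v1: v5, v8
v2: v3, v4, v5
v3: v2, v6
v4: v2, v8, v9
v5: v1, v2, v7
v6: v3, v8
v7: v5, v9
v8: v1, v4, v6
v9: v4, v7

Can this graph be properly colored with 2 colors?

No

The cycle v1-v5-v2-v4-v8-v1 has odd length 5, so it cannot be 2-colored; at least 3 colors are needed.
So 2 colors are not enough.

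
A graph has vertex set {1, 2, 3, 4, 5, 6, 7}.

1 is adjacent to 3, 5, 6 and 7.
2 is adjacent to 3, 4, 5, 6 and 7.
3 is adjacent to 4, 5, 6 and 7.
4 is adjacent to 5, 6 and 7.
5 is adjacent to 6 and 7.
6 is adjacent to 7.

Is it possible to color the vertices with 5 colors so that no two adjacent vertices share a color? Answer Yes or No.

2, 3, 4, 5, 6, 7 are mutually adjacent (a clique of size 6), so at least 6 colors are needed.
So 5 colors are not enough.

No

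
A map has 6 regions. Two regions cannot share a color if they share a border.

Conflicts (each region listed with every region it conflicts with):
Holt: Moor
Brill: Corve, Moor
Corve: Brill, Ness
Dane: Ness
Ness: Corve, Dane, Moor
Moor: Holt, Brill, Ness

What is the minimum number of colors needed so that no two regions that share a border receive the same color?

Holt and Moor conflict, so at least 2 colors are needed.
2 colors suffice: color 1 → {Corve, Dane, Moor}; color 2 → {Holt, Brill, Ness}. No two conflicting regions share a color.

2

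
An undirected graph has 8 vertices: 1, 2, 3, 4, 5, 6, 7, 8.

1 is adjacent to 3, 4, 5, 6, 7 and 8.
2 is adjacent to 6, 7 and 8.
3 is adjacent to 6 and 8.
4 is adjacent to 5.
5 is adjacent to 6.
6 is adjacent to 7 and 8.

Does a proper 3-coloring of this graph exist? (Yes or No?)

1, 3, 6, 8 are pairwise adjacent (a clique of size 4), so at least 4 colors are needed.
So 3 colors are not enough.

No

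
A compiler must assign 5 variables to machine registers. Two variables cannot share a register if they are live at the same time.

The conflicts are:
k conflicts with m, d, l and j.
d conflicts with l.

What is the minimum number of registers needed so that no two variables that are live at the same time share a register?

3

k, d, l pairwise conflict, so at least 3 registers are needed.
3 registers suffice: k=1, m=2, d=3, l=2, j=2. Each listed conflict is separated.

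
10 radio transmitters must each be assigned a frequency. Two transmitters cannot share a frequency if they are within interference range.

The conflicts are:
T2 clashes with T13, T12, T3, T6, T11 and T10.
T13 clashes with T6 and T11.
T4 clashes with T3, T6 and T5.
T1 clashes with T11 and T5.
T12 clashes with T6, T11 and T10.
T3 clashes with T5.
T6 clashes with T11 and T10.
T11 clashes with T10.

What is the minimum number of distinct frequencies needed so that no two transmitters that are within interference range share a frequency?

T2, T12, T6, T11, T10 are mutually in conflict, so at least 5 frequencies are needed.
Using 5 frequencies: T2=3, T13=4, T4=3, T1=2, T12=5, T3=2, T6=2, T11=1, T5=1, T10=4. Each listed conflict is separated.

5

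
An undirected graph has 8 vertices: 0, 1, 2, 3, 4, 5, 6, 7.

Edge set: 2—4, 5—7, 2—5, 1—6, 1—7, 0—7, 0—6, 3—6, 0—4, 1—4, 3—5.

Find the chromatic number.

The cycle 7-5-2-4-1-7 has odd length 5, so it cannot be 2-colored; at least 3 colors are needed.
3 colors suffice: color red → {4, 5, 6}; color blue → {2, 3, 7}; color green → {0, 1}. Every edge joins two different colors.

3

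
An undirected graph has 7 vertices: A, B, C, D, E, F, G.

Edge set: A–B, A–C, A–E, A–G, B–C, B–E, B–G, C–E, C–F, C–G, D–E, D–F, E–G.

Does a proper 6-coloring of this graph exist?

The chromatic number is 5. A, B, C, E, G are pairwise adjacent (a clique of size 5), so at least 5 colors are needed.
5 colors suffice: A=purple, B=yellow, C=blue, D=blue, E=red, F=red, G=green.
Since 6 ≥ 5, a proper 6-coloring certainly exists.

Yes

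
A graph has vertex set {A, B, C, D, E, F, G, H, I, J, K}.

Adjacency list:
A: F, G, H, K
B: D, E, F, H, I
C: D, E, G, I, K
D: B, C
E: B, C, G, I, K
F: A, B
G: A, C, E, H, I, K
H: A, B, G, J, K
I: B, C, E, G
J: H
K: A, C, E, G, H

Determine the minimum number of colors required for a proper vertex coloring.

A, G, H, K form a clique, so at least 4 colors are needed.
One proper 4-coloring: A=yellow, B=red, C=green, D=blue, E=yellow, F=blue, G=red, H=green, I=blue, J=red, K=blue. No two adjacent vertices share a color.

4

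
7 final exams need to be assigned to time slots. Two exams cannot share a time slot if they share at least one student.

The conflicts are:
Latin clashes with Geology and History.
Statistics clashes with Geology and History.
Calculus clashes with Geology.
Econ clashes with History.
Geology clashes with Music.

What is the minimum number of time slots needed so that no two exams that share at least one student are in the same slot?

Latin and History conflict, so at least 2 time slots are needed.
2 time slots suffice: time slot 1 → {Geology, History}; time slot 2 → {Latin, Statistics, Calculus, Econ, Music}. Every pair that conflicts lands in different time slots.

2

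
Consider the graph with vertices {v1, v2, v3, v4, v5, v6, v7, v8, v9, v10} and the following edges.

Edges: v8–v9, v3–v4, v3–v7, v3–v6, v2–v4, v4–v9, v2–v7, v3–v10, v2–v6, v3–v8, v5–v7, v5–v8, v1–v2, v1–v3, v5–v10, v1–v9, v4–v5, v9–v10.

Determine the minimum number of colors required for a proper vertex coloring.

v4 and v9 are adjacent, so at least 2 colors are needed.
A valid assignment using 2 colors: v1=2, v2=1, v3=1, v4=2, v5=1, v6=2, v7=2, v8=2, v9=1, v10=2. Each edge has distinct colors on its endpoints.

2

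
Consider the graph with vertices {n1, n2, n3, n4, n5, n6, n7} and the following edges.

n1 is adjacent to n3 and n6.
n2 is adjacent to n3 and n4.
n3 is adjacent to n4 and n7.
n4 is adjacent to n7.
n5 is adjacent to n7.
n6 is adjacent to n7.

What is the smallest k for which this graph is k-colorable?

n3, n4, n7 are mutually adjacent, so at least 3 colors are needed.
3 colors suffice: color 1 → {n1, n2, n7}; color 2 → {n3, n5, n6}; color 3 → {n4}. No two adjacent vertices share a color.

3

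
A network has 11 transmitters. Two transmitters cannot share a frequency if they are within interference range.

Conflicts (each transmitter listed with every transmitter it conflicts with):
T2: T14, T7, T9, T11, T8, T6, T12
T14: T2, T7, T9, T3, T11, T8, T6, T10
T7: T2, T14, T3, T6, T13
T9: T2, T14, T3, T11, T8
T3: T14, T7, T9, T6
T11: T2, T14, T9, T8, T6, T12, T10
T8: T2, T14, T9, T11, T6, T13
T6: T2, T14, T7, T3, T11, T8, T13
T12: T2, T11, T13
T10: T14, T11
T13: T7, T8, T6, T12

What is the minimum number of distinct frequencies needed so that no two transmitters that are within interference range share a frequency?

5

T2, T14, T9, T11, T8 are mutually in conflict, so at least 5 frequencies are needed.
5 frequencies suffice: frequency 1 → {T14, T13}; frequency 2 → {T2, T3, T10}; frequency 3 → {T7, T11}; frequency 4 → {T9, T6, T12}; frequency 5 → {T8}. No two conflicting transmitters share a frequency.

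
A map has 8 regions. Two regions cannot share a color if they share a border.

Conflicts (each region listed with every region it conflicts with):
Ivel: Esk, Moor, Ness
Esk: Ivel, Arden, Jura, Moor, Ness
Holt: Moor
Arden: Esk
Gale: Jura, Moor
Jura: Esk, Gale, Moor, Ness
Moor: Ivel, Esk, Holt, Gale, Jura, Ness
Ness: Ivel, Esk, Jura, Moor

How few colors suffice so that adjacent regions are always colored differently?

4

Ivel, Esk, Moor, Ness all conflict with each other, so at least 4 colors are needed.
4 colors suffice: color 1 → {Arden, Moor}; color 2 → {Esk, Holt, Gale}; color 3 → {Ness}; color 4 → {Ivel, Jura}. Every pair that conflicts lands in different colors.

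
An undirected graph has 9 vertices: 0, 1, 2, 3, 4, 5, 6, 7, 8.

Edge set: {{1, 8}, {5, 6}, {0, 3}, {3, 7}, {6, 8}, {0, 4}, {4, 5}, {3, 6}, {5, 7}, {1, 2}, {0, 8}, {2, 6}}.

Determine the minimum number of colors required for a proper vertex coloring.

3

The cycle 6-3-0-4-5-6 has odd length 5, so it cannot be 2-colored; at least 3 colors are needed.
3 colors suffice: color red → {0, 1, 6, 7}; color blue → {2, 3, 5, 8}; color green → {4}. Every edge joins two different colors.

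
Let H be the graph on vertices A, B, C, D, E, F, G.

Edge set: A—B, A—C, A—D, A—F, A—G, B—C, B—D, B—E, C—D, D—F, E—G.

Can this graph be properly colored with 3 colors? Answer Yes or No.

No

A, B, C, D are pairwise adjacent (a clique of size 4), so at least 4 colors are needed.
So 3 colors are not enough.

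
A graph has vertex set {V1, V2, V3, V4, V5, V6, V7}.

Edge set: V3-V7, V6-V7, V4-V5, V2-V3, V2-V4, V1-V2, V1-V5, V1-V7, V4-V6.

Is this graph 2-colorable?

No

The cycle V6-V7-V3-V2-V4-V6 has odd length 5, so it cannot be 2-colored; at least 3 colors are needed.
So 2 colors are not enough.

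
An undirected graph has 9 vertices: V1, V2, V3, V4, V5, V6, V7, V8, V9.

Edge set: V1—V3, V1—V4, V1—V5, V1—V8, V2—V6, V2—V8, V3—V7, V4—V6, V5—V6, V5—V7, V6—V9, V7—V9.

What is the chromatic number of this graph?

3

The cycle V8-V1-V4-V6-V2-V8 has odd length 5, so it cannot be 2-colored; at least 3 colors are needed.
3 colors suffice: color 1 → {V1, V6, V7}; color 2 → {V3, V4, V5, V8, V9}; color 3 → {V2}. No two adjacent vertices share a color.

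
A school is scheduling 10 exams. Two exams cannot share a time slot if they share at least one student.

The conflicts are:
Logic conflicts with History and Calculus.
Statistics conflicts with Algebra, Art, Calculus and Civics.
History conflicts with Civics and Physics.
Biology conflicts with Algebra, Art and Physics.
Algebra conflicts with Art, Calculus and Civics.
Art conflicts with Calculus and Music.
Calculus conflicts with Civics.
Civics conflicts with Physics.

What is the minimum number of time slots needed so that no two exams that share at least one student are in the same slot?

Statistics, Algebra, Calculus, Civics all conflict with each other, so at least 4 time slots are needed.
4 time slots suffice: Logic=2, Statistics=4, History=1, Biology=3, Algebra=1, Art=2, Calculus=3, Civics=2, Physics=4, Music=1. No two conflicting exams share a time slot.

4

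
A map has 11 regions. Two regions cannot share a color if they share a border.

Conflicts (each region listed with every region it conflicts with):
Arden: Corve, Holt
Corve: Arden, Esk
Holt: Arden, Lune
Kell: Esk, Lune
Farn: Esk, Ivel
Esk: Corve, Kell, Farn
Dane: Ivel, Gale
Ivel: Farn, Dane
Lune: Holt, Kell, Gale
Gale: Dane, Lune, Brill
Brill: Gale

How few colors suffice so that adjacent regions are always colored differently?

The cycle Esk-Kell-Lune-Gale-Dane-Ivel-Farn-Esk has odd length 7, so it cannot be 2-colored; at least 3 colors are needed.
3 colors suffice: Arden=1, Corve=2, Holt=3, Kell=3, Farn=2, Esk=1, Dane=2, Ivel=1, Lune=2, Gale=1, Brill=2. Each listed conflict is separated.

3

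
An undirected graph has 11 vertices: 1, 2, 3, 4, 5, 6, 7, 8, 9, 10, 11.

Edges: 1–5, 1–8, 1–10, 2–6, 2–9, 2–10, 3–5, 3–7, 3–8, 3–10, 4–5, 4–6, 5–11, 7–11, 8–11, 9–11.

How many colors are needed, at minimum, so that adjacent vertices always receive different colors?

2

7 and 11 are adjacent, so at least 2 colors are needed.
2 colors suffice: color a → {1, 2, 3, 4, 11}; color b → {5, 6, 7, 8, 9, 10}. Every edge joins two different colors.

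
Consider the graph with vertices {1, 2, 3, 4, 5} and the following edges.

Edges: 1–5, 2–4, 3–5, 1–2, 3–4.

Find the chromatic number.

The cycle 4-2-1-5-3-4 has odd length 5, so it cannot be 2-colored; at least 3 colors are needed.
3 colors suffice: color red → {1, 4}; color blue → {2, 3}; color green → {5}. No two adjacent vertices share a color.

3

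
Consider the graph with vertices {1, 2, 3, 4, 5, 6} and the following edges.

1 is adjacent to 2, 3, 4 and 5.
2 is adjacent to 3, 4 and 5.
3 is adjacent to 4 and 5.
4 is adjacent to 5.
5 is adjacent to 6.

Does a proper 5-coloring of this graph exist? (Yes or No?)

The chromatic number is 5. 1, 2, 3, 4, 5 form a clique, so at least 5 colors are needed.
5 colors suffice: color a → {5}; color b → {3, 6}; color c → {2}; color d → {1}; color e → {4}.
That is already a proper 5-coloring.

Yes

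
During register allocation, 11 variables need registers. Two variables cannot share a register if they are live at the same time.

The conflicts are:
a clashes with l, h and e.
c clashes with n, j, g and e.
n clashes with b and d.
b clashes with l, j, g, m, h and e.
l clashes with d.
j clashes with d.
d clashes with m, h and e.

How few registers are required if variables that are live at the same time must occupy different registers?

n and b conflict, so at least 2 registers are needed.
2 registers suffice: a=1, c=1, n=2, b=1, l=2, j=2, d=1, g=2, m=2, h=2, e=2. Every pair that conflicts lands in different registers.

2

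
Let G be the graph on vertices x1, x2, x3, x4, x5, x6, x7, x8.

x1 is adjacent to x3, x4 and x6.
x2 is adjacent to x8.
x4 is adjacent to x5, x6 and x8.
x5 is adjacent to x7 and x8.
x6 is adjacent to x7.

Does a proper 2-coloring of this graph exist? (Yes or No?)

No

x1, x4, x6 are pairwise adjacent, so at least 3 colors are needed.
So 2 colors are not enough.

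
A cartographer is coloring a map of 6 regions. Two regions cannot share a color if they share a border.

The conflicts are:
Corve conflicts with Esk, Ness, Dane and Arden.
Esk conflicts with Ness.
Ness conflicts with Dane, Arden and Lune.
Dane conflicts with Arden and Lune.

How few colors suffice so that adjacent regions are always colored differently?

4

Corve, Ness, Dane, Arden are mutually in conflict, so at least 4 colors are needed.
A valid assignment using 4 colors: Corve=3, Esk=2, Ness=1, Dane=2, Arden=4, Lune=3. No two conflicting regions share a color.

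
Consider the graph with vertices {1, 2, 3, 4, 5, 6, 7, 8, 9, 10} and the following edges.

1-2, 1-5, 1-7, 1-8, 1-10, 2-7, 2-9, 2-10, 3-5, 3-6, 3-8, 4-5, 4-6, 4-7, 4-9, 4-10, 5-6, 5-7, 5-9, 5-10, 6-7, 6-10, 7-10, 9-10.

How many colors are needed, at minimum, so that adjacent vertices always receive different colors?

4, 5, 6, 7, 10 form a clique, so at least 5 colors are needed.
5 colors suffice: color a → {3, 10}; color b → {2, 5, 8}; color c → {7, 9}; color d → {1, 6}; color e → {4}. No two adjacent vertices share a color.

5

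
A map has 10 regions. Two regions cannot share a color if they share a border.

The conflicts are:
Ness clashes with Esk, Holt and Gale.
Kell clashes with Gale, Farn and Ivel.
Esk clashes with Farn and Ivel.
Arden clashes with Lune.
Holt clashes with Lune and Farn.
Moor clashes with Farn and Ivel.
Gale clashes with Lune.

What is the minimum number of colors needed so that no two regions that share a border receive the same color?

The cycle Ness-Esk-Ivel-Kell-Gale-Ness has odd length 5, so it cannot be 2-colored; at least 3 colors are needed.
3 colors suffice: color 1 → {Ness, Lune, Farn, Ivel}; color 2 → {Kell, Esk, Arden, Holt, Moor}; color 3 → {Gale}. No two conflicting regions share a color.

3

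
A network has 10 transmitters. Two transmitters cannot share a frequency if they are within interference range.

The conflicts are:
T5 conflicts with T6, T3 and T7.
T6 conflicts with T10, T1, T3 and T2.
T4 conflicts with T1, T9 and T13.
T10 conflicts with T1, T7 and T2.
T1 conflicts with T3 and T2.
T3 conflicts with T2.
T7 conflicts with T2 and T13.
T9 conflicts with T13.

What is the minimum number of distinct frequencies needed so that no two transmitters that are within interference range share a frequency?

T6, T10, T1, T2 all conflict with each other, so at least 4 frequencies are needed.
A valid assignment using 4 frequencies: T5=2, T6=1, T4=1, T10=4, T1=2, T3=4, T7=1, T2=3, T9=3, T13=2. Each listed conflict is separated.

4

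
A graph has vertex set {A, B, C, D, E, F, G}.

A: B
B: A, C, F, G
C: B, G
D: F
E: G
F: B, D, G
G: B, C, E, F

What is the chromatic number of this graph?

B, F, G are pairwise adjacent, so at least 3 colors are needed.
3 colors suffice: A=2, B=1, C=3, D=1, E=1, F=3, G=2. Every edge joins two different colors.

3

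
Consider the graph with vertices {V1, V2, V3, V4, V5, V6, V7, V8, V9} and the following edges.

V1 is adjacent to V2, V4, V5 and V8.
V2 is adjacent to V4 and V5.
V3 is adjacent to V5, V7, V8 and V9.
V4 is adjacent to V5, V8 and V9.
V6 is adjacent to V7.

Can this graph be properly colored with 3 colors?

No

V1, V2, V4, V5 form a clique, so at least 4 colors are needed.
So 3 colors are not enough.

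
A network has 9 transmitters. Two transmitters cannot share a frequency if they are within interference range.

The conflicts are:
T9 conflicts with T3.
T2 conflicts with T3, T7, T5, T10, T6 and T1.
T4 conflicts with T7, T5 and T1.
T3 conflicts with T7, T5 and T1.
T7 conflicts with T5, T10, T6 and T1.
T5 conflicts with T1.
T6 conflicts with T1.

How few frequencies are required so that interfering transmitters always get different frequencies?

5

T2, T3, T7, T5, T1 are mutually in conflict, so at least 5 frequencies are needed.
Using 5 frequencies: T9=1, T2=2, T4=2, T3=5, T7=1, T5=4, T10=3, T6=4, T1=3. Each listed conflict is separated.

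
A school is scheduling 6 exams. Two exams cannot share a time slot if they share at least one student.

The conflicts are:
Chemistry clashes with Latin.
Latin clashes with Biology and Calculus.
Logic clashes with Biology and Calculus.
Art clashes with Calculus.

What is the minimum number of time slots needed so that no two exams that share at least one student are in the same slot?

Logic and Biology conflict, so at least 2 time slots are needed.
2 time slots suffice: time slot 1 → {Chemistry, Biology, Calculus}; time slot 2 → {Latin, Logic, Art}. Every pair that conflicts lands in different time slots.

2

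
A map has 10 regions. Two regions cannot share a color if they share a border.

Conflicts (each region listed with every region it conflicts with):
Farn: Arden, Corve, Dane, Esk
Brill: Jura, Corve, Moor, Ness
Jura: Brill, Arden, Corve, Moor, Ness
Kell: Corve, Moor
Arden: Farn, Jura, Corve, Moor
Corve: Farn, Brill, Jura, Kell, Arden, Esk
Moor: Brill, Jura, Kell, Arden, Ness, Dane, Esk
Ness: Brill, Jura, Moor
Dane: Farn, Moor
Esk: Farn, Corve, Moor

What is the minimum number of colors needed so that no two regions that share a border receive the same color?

4

Brill, Jura, Moor, Ness pairwise conflict, so at least 4 colors are needed.
One proper 4-coloring: Farn=2, Brill=3, Jura=2, Kell=2, Arden=3, Corve=1, Moor=1, Ness=4, Dane=3, Esk=3. No two conflicting regions share a color.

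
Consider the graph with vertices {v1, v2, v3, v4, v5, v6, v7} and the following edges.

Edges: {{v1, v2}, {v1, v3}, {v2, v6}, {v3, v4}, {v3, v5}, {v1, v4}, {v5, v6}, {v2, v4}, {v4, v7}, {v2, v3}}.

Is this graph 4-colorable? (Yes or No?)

Yes

The chromatic number is 4. v1, v2, v3, v4 are pairwise adjacent (a clique of size 4), so at least 4 colors are needed.
4 colors suffice: color 1 → {v2, v5, v7}; color 2 → {v3, v6}; color 3 → {v4}; color 4 → {v1}.
That is already a proper 4-coloring.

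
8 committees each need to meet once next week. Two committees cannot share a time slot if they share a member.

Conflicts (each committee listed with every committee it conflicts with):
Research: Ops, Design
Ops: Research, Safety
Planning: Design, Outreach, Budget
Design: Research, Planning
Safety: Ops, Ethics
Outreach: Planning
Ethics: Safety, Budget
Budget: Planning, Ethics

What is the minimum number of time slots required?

The cycle Safety-Ops-Research-Design-Planning-Budget-Ethics-Safety has odd length 7, so it cannot be 2-colored; at least 3 time slots are needed.
3 time slots suffice: time slot 1 → {Research, Planning, Safety}; time slot 2 → {Ops, Design, Outreach, Ethics}; time slot 3 → {Budget}. Every pair that conflicts lands in different time slots.

3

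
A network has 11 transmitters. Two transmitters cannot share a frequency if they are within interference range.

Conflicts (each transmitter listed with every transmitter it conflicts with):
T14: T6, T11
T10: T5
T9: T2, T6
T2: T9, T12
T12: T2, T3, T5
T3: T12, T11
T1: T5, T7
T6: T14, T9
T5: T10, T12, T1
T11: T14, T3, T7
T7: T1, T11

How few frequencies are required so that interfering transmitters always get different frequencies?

The cycle T12-T3-T11-T14-T6-T9-T2-T12 has odd length 7, so it cannot be 2-colored; at least 3 frequencies are needed.
3 frequencies suffice: frequency 1 → {T9, T5, T11}; frequency 2 → {T14, T10, T12, T7}; frequency 3 → {T2, T3, T1, T6}. Every pair that conflicts lands in different frequencies.

3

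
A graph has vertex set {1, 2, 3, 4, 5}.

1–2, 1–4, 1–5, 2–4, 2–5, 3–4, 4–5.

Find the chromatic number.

1, 2, 4, 5 are pairwise adjacent (a clique of size 4), so at least 4 colors are needed.
A valid assignment using 4 colors: 1=c, 2=b, 3=b, 4=a, 5=d. No two adjacent vertices share a color.

4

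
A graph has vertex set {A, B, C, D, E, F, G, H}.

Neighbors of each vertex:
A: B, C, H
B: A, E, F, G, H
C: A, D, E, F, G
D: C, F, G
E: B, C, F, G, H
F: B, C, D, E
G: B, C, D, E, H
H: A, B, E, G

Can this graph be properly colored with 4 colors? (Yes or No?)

Yes

The chromatic number is 4. B, E, G, H are mutually adjacent (a clique of size 4), so at least 4 colors are needed.
One proper 4-coloring: A=blue, B=red, C=red, D=blue, E=blue, F=green, G=green, H=yellow.
That is already a proper 4-coloring.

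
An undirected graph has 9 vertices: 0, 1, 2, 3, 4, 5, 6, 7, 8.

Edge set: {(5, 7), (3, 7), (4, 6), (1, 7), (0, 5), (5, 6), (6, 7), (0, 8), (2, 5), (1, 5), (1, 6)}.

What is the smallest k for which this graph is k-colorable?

4

1, 5, 6, 7 are mutually adjacent (a clique of size 4), so at least 4 colors are needed.
A valid assignment using 4 colors: 0=b, 1=d, 2=b, 3=a, 4=a, 5=a, 6=b, 7=c, 8=a. Every edge joins two different colors.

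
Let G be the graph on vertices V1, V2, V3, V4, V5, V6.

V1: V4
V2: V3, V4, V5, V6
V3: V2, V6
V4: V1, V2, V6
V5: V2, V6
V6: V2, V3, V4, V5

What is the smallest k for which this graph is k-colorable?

V2, V4, V6 form a triangle, so at least 3 colors are needed.
3 colors suffice: V1=1, V2=1, V3=3, V4=3, V5=3, V6=2. Each edge has distinct colors on its endpoints.

3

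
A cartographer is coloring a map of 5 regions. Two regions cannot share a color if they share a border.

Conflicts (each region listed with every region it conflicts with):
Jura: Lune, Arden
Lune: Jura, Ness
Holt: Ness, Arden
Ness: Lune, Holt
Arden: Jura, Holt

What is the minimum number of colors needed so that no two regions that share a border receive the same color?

The cycle Arden-Jura-Lune-Ness-Holt-Arden has odd length 5, so it cannot be 2-colored; at least 3 colors are needed.
One proper 3-coloring: Jura=2, Lune=1, Holt=1, Ness=2, Arden=3. No two conflicting regions share a color.

3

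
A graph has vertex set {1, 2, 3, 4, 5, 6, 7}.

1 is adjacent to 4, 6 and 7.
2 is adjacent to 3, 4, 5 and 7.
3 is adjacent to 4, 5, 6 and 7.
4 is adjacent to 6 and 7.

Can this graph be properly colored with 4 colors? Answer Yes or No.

The chromatic number is 4. 2, 3, 4, 7 are pairwise adjacent (a clique of size 4), so at least 4 colors are needed.
4 colors suffice: color a → {1, 3}; color b → {4, 5}; color c → {6, 7}; color d → {2}.
That is already a proper 4-coloring.

Yes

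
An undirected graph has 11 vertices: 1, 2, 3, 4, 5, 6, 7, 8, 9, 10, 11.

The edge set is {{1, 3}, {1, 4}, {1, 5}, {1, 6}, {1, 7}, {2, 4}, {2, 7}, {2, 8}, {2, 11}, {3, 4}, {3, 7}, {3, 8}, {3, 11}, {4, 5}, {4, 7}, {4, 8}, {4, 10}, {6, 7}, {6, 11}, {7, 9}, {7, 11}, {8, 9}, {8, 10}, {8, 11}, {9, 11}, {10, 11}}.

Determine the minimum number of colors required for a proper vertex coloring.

1, 3, 4, 7 are mutually adjacent (a clique of size 4), so at least 4 colors are needed.
4 colors suffice: color red → {4, 11}; color blue → {5, 7, 8}; color green → {1, 2, 9, 10}; color yellow → {3, 6}. Each edge has distinct colors on its endpoints.

4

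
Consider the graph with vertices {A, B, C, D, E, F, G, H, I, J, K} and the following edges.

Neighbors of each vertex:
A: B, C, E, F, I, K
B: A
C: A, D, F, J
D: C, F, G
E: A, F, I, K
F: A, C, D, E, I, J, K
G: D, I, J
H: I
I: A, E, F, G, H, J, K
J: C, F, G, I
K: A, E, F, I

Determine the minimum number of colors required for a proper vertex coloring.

A, E, F, I, K are mutually adjacent (a clique of size 5), so at least 5 colors are needed.
5 colors suffice: color red → {B, C, I}; color blue → {F, G, H}; color green → {A, D, J}; color yellow → {K}; color purple → {E}. Each edge has distinct colors on its endpoints.

5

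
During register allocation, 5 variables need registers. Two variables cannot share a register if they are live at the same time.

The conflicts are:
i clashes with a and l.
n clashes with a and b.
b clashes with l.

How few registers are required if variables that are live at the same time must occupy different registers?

3

The cycle l-b-n-a-i-l has odd length 5, so it cannot be 2-colored; at least 3 registers are needed.
3 registers suffice: i=1, n=1, a=2, b=3, l=2. No two conflicting variables share a register.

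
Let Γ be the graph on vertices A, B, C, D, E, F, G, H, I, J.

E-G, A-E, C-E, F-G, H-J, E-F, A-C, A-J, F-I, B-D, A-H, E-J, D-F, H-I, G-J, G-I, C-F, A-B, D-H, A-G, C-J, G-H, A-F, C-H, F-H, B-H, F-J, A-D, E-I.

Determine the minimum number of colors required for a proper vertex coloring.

A, E, F, G, J are mutually adjacent (a clique of size 5), so at least 5 colors are needed.
5 colors suffice: color red → {B, F}; color blue → {A, I}; color green → {E, H}; color yellow → {D, J}; color purple → {C, G}. Each edge has distinct colors on its endpoints.

5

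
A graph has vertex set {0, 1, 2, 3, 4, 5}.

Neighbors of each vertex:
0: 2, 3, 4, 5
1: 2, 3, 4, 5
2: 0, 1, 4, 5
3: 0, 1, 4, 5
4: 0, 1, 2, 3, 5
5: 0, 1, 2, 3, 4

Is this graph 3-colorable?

1, 3, 4, 5 form a clique, so at least 4 colors are needed.
So 3 colors are not enough.

No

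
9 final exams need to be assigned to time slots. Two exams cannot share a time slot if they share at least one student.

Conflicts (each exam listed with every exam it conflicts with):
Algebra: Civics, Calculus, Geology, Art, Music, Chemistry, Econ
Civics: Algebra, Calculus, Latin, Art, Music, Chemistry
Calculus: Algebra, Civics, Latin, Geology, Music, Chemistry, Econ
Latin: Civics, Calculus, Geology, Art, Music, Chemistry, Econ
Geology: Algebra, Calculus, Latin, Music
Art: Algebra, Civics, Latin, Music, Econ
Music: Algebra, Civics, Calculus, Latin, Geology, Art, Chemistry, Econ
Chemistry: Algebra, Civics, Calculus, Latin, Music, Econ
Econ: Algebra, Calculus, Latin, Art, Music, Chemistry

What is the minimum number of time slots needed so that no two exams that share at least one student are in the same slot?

5

Algebra, Civics, Calculus, Music, Chemistry are mutually in conflict, so at least 5 time slots are needed.
5 time slots suffice: time slot 1 → {Music}; time slot 2 → {Algebra, Latin}; time slot 3 → {Calculus, Art}; time slot 4 → {Civics, Geology, Econ}; time slot 5 → {Chemistry}. Every pair that conflicts lands in different time slots.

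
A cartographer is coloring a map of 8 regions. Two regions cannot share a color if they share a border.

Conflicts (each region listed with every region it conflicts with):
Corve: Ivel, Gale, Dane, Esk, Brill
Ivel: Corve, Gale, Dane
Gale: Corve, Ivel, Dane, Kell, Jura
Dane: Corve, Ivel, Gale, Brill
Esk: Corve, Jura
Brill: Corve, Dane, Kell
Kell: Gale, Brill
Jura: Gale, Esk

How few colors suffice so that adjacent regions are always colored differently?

4

Corve, Ivel, Gale, Dane all conflict with each other, so at least 4 colors are needed.
A valid assignment using 4 colors: Corve=1, Ivel=4, Gale=2, Dane=3, Esk=2, Brill=2, Kell=1, Jura=1. Every pair that conflicts lands in different colors.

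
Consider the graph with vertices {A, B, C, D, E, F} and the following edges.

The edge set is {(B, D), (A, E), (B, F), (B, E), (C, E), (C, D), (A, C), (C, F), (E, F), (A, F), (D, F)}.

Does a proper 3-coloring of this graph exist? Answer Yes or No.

No

A, C, E, F are mutually adjacent (a clique of size 4), so at least 4 colors are needed.
So 3 colors are not enough.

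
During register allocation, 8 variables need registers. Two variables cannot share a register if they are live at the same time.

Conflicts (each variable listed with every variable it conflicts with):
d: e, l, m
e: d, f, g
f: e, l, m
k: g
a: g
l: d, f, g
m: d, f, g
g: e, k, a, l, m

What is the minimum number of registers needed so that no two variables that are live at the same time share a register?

d and l conflict, so at least 2 registers are needed.
2 registers suffice: register 1 → {d, f, g}; register 2 → {e, k, a, l, m}. No two conflicting variables share a register.

2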